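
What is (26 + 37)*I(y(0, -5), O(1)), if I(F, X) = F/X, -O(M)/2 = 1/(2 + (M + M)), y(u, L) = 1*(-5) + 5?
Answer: 0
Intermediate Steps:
y(u, L) = 0 (y(u, L) = -5 + 5 = 0)
O(M) = -2/(2 + 2*M) (O(M) = -2/(2 + (M + M)) = -2/(2 + 2*M))
(26 + 37)*I(y(0, -5), O(1)) = (26 + 37)*(0/((-1/(1 + 1)))) = 63*(0/((-1/2))) = 63*(0/((-1*1/2))) = 63*(0/(-1/2)) = 63*(0*(-2)) = 63*0 = 0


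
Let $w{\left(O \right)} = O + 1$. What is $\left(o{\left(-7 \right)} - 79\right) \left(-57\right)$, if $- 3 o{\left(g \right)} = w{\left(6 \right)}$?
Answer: $4636$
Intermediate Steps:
$w{\left(O \right)} = 1 + O$
$o{\left(g \right)} = - \frac{7}{3}$ ($o{\left(g \right)} = - \frac{1 + 6}{3} = \left(- \frac{1}{3}\right) 7 = - \frac{7}{3}$)
$\left(o{\left(-7 \right)} - 79\right) \left(-57\right) = \left(- \frac{7}{3} - 79\right) \left(-57\right) = \left(- \frac{244}{3}\right) \left(-57\right) = 4636$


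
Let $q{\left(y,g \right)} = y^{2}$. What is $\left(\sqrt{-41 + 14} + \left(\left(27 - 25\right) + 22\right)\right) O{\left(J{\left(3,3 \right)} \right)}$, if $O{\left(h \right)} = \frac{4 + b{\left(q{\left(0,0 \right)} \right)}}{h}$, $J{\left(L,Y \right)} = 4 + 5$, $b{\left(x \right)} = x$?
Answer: $\frac{32}{3} + \frac{4 i \sqrt{3}}{3} \approx 10.667 + 2.3094 i$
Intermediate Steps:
$J{\left(L,Y \right)} = 9$
$O{\left(h \right)} = \frac{4}{h}$ ($O{\left(h \right)} = \frac{4 + 0^{2}}{h} = \frac{4 + 0}{h} = \frac{4}{h}$)
$\left(\sqrt{-41 + 14} + \left(\left(27 - 25\right) + 22\right)\right) O{\left(J{\left(3,3 \right)} \right)} = \left(\sqrt{-41 + 14} + \left(\left(27 - 25\right) + 22\right)\right) \frac{4}{9} = \left(\sqrt{-27} + \left(2 + 22\right)\right) 4 \cdot \frac{1}{9} = \left(3 i \sqrt{3} + 24\right) \frac{4}{9} = \left(24 + 3 i \sqrt{3}\right) \frac{4}{9} = \frac{32}{3} + \frac{4 i \sqrt{3}}{3}$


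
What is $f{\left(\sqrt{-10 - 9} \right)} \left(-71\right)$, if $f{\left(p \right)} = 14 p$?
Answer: $- 994 i \sqrt{19} \approx - 4332.7 i$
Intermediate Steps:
$f{\left(\sqrt{-10 - 9} \right)} \left(-71\right) = 14 \sqrt{-10 - 9} \left(-71\right) = 14 \sqrt{-19} \left(-71\right) = 14 i \sqrt{19} \left(-71\right) = - 994 i \sqrt{19}$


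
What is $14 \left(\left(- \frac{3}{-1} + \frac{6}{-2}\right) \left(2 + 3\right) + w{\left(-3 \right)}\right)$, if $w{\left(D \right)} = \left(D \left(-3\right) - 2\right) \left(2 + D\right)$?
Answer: $-98$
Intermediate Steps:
$w{\left(D \right)} = \left(-2 - 3 D\right) \left(2 + D\right)$ ($w{\left(D \right)} = \left(- 3 D - 2\right) \left(2 + D\right) = \left(-2 - 3 D\right) \left(2 + D\right)$)
$14 \left(\left(- \frac{3}{-1} + \frac{6}{-2}\right) \left(2 + 3\right) + w{\left(-3 \right)}\right) = 14 \left(\left(- \frac{3}{-1} + \frac{6}{-2}\right) \left(2 + 3\right) - \left(-20 + 27\right)\right) = 14 \left(\left(\left(-3\right) \left(-1\right) + 6 \left(- \frac{1}{2}\right)\right) 5 - 7\right) = 14 \left(\left(3 - 3\right) 5 - 7\right) = 14 \left(0 \cdot 5 - 7\right) = 14 \left(0 - 7\right) = 14 \left(-7\right) = -98$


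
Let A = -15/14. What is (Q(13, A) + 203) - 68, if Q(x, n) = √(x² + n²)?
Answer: 135 + √33349/14 ≈ 148.04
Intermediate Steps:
A = -15/14 (A = -15*1/14 = -15/14 ≈ -1.0714)
Q(x, n) = √(n² + x²)
(Q(13, A) + 203) - 68 = (√((-15/14)² + 13²) + 203) - 68 = (√(225/196 + 169) + 203) - 68 = (√(33349/196) + 203) - 68 = (√33349/14 + 203) - 68 = (203 + √33349/14) - 68 = 135 + √33349/14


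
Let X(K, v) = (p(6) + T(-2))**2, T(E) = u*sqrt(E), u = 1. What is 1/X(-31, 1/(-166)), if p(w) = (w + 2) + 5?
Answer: (13 + I*sqrt(2))**(-2) ≈ 0.0057112 - 0.0012575*I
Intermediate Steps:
p(w) = 7 + w (p(w) = (2 + w) + 5 = 7 + w)
T(E) = sqrt(E) (T(E) = 1*sqrt(E) = sqrt(E))
X(K, v) = (13 + I*sqrt(2))**2 (X(K, v) = ((7 + 6) + sqrt(-2))**2 = (13 + I*sqrt(2))**2)
1/X(-31, 1/(-166)) = 1/((13 + I*sqrt(2))**2) = (13 + I*sqrt(2))**(-2)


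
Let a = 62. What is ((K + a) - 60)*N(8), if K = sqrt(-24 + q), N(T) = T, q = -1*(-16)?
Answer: 16 + 16*I*sqrt(2) ≈ 16.0 + 22.627*I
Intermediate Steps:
q = 16
K = 2*I*sqrt(2) (K = sqrt(-24 + 16) = sqrt(-8) = 2*I*sqrt(2) ≈ 2.8284*I)
((K + a) - 60)*N(8) = ((2*I*sqrt(2) + 62) - 60)*8 = ((62 + 2*I*sqrt(2)) - 60)*8 = (2 + 2*I*sqrt(2))*8 = 16 + 16*I*sqrt(2)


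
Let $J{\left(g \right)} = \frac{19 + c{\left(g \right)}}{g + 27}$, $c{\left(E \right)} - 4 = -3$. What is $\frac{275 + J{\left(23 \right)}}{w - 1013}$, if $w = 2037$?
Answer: $\frac{1377}{5120} \approx 0.26895$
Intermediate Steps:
$c{\left(E \right)} = 1$ ($c{\left(E \right)} = 4 - 3 = 1$)
$J{\left(g \right)} = \frac{20}{27 + g}$ ($J{\left(g \right)} = \frac{19 + 1}{g + 27} = \frac{20}{27 + g}$)
$\frac{275 + J{\left(23 \right)}}{w - 1013} = \frac{275 + \frac{20}{27 + 23}}{2037 - 1013} = \frac{275 + \frac{20}{50}}{1024} = \left(275 + 20 \cdot \frac{1}{50}\right) \frac{1}{1024} = \left(275 + \frac{2}{5}\right) \frac{1}{1024} = \frac{1377}{5} \cdot \frac{1}{1024} = \frac{1377}{5120}$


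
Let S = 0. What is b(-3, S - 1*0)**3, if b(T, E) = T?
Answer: -27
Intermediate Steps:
b(-3, S - 1*0)**3 = (-3)**3 = -27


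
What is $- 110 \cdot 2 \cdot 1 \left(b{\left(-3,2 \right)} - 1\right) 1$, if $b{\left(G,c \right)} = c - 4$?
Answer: $660$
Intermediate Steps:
$b{\left(G,c \right)} = -4 + c$ ($b{\left(G,c \right)} = c - 4 = -4 + c$)
$- 110 \cdot 2 \cdot 1 \left(b{\left(-3,2 \right)} - 1\right) 1 = - 110 \cdot 2 \cdot 1 \left(\left(-4 + 2\right) - 1\right) 1 = - 110 \cdot 2 \left(-2 - 1\right) 1 = - 110 \cdot 2 \left(\left(-3\right) 1\right) = - 110 \cdot 2 \left(-3\right) = \left(-110\right) \left(-6\right) = 660$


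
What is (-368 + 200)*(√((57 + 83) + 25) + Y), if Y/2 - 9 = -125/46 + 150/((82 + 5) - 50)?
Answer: -2955624/851 - 168*√165 ≈ -5631.1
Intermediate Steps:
Y = 17593/851 (Y = 18 + 2*(-125/46 + 150/((82 + 5) - 50)) = 18 + 2*(-125*1/46 + 150/(87 - 50)) = 18 + 2*(-125/46 + 150/37) = 18 + 2*(2275/1702) = 18 + 2275/851 = 17593/851 ≈ 20.673)
(-368 + 200)*(√((57 + 83) + 25) + Y) = (-368 + 200)*(√((57 + 83) + 25) + 17593/851) = -168*(√(140 + 25) + 17593/851) = -168*(√165 + 17593/851) = -168*(17593/851 + √165) = -2955624/851 - 168*√165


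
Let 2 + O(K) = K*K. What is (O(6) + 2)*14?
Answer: 504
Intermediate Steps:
O(K) = -2 + K² (O(K) = -2 + K*K = -2 + K²)
(O(6) + 2)*14 = ((-2 + 6²) + 2)*14 = ((-2 + 36) + 2)*14 = (34 + 2)*14 = 36*14 = 504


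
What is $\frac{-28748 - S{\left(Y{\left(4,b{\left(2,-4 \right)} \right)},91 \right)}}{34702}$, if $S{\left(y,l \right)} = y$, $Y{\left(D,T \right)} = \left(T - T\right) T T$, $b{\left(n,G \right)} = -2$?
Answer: $- \frac{14374}{17351} \approx -0.82842$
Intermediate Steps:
$Y{\left(D,T \right)} = 0$ ($Y{\left(D,T \right)} = 0 T T = 0 T = 0$)
$\frac{-28748 - S{\left(Y{\left(4,b{\left(2,-4 \right)} \right)},91 \right)}}{34702} = \frac{-28748 - 0}{34702} = \left(-28748 + 0\right) \frac{1}{34702} = \left(-28748\right) \frac{1}{34702} = - \frac{14374}{17351}$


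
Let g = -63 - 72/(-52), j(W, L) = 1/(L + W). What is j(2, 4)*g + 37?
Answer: 695/26 ≈ 26.731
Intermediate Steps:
g = -801/13 (g = -63 - 72*(-1/52) = -63 + 18/13 = -801/13 ≈ -61.615)
j(2, 4)*g + 37 = -801/13/(4 + 2) + 37 = -801/13/6 + 37 = (⅙)*(-801/13) + 37 = -267/26 + 37 = 695/26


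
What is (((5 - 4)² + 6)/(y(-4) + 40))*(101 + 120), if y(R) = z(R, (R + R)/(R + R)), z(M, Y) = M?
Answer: 1547/36 ≈ 42.972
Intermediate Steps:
y(R) = R
(((5 - 4)² + 6)/(y(-4) + 40))*(101 + 120) = (((5 - 4)² + 6)/(-4 + 40))*(101 + 120) = ((1² + 6)/36)*221 = ((1 + 6)*(1/36))*221 = (7*(1/36))*221 = (7/36)*221 = 1547/36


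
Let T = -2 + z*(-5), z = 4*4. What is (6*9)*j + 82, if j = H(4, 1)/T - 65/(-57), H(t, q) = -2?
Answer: 112874/779 ≈ 144.90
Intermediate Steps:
z = 16
T = -82 (T = -2 + 16*(-5) = -2 - 80 = -82)
j = 2722/2337 (j = -2/(-82) - 65/(-57) = -2*(-1/82) - 65*(-1/57) = 1/41 + 65/57 = 2722/2337 ≈ 1.1647)
(6*9)*j + 82 = (6*9)*(2722/2337) + 82 = 54*(2722/2337) + 82 = 48996/779 + 82 = 112874/779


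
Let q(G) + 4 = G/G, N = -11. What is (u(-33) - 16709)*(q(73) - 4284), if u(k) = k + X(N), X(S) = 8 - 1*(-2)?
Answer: 71730084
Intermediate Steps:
q(G) = -3 (q(G) = -4 + G/G = -4 + 1 = -3)
X(S) = 10 (X(S) = 8 + 2 = 10)
u(k) = 10 + k (u(k) = k + 10 = 10 + k)
(u(-33) - 16709)*(q(73) - 4284) = ((10 - 33) - 16709)*(-3 - 4284) = (-23 - 16709)*(-4287) = -16732*(-4287) = 71730084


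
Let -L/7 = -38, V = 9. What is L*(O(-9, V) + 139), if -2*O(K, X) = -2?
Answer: 37240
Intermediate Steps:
O(K, X) = 1 (O(K, X) = -1/2*(-2) = 1)
L = 266 (L = -7*(-38) = 266)
L*(O(-9, V) + 139) = 266*(1 + 139) = 266*140 = 37240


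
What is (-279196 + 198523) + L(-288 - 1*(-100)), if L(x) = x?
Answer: -80861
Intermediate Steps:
(-279196 + 198523) + L(-288 - 1*(-100)) = (-279196 + 198523) + (-288 - 1*(-100)) = -80673 + (-288 + 100) = -80673 - 188 = -80861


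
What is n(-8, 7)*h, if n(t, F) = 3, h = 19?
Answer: 57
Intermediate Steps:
n(-8, 7)*h = 3*19 = 57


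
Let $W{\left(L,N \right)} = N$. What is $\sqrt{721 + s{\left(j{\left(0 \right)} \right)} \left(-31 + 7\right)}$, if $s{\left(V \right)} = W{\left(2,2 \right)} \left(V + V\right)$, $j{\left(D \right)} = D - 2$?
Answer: $\sqrt{913} \approx 30.216$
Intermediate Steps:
$j{\left(D \right)} = -2 + D$ ($j{\left(D \right)} = D - 2 = -2 + D$)
$s{\left(V \right)} = 4 V$ ($s{\left(V \right)} = 2 \left(V + V\right) = 2 \cdot 2 V = 4 V$)
$\sqrt{721 + s{\left(j{\left(0 \right)} \right)} \left(-31 + 7\right)} = \sqrt{721 + 4 \left(-2 + 0\right) \left(-31 + 7\right)} = \sqrt{721 + 4 \left(-2\right) \left(-24\right)} = \sqrt{721 - -192} = \sqrt{721 + 192} = \sqrt{913}$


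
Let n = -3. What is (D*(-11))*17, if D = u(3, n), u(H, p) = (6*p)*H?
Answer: 10098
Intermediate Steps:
u(H, p) = 6*H*p
D = -54 (D = 6*3*(-3) = -54)
(D*(-11))*17 = -54*(-11)*17 = 594*17 = 10098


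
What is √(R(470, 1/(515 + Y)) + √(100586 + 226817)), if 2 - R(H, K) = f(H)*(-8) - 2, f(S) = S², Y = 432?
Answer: √(1767204 + √327403) ≈ 1329.6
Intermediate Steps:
R(H, K) = 4 + 8*H² (R(H, K) = 2 - (H²*(-8) - 2) = 2 - (-8*H² - 2) = 2 - (-2 - 8*H²) = 2 + (2 + 8*H²) = 4 + 8*H²)
√(R(470, 1/(515 + Y)) + √(100586 + 226817)) = √((4 + 8*470²) + √(100586 + 226817)) = √((4 + 8*220900) + √327403) = √((4 + 1767200) + √327403) = √(1767204 + √327403)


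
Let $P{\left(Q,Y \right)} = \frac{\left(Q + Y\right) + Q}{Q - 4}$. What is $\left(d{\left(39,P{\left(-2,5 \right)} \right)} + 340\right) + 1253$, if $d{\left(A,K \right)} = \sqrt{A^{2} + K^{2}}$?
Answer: $1593 + \frac{\sqrt{54757}}{6} \approx 1632.0$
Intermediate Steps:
$P{\left(Q,Y \right)} = \frac{Y + 2 Q}{-4 + Q}$
$\left(d{\left(39,P{\left(-2,5 \right)} \right)} + 340\right) + 1253 = \left(\sqrt{39^{2} + \left(\frac{5 + 2 \left(-2\right)}{-4 - 2}\right)^{2}} + 340\right) + 1253 = \left(\sqrt{1521 + \left(\frac{5 - 4}{-6}\right)^{2}} + 340\right) + 1253 = \left(\sqrt{1521 + \left(\left(- \frac{1}{6}\right) 1\right)^{2}} + 340\right) + 1253 = \left(\sqrt{1521 + \left(- \frac{1}{6}\right)^{2}} + 340\right) + 1253 = \left(\sqrt{1521 + \frac{1}{36}} + 340\right) + 1253 = \left(\sqrt{\frac{54757}{36}} + 340\right) + 1253 = \left(\frac{\sqrt{54757}}{6} + 340\right) + 1253 = \left(340 + \frac{\sqrt{54757}}{6}\right) + 1253 = 1593 + \frac{\sqrt{54757}}{6}$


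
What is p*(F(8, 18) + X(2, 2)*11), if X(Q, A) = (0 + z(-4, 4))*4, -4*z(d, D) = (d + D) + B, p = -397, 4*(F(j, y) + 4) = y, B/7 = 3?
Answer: 183017/2 ≈ 91509.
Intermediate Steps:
B = 21 (B = 7*3 = 21)
F(j, y) = -4 + y/4
z(d, D) = -21/4 - D/4 - d/4 (z(d, D) = -((d + D) + 21)/4 = -((D + d) + 21)/4 = -(21 + D + d)/4 = -21/4 - D/4 - d/4)
X(Q, A) = -21 (X(Q, A) = (0 + (-21/4 - ¼*4 - ¼*(-4)))*4 = (0 + (-21/4 - 1 + 1))*4 = (0 - 21/4)*4 = -21/4*4 = -21)
p*(F(8, 18) + X(2, 2)*11) = -397*((-4 + (¼)*18) - 21*11) = -397*((-4 + 9/2) - 231) = -397*(½ - 231) = -397*(-461/2) = 183017/2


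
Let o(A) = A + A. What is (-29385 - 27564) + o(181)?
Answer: -56587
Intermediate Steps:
o(A) = 2*A
(-29385 - 27564) + o(181) = (-29385 - 27564) + 2*181 = -56949 + 362 = -56587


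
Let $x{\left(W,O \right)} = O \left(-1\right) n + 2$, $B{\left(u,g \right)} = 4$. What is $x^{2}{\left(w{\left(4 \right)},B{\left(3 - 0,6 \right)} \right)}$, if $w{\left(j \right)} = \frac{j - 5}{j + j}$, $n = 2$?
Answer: $36$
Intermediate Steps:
$w{\left(j \right)} = \frac{-5 + j}{2 j}$
$x{\left(W,O \right)} = 2 - 2 O$ ($x{\left(W,O \right)} = O \left(-1\right) 2 + 2 = - O 2 + 2 = - 2 O + 2 = 2 - 2 O$)
$x^{2}{\left(w{\left(4 \right)},B{\left(3 - 0,6 \right)} \right)} = \left(2 - 8\right)^{2} = \left(-6\right)^{2} = 36$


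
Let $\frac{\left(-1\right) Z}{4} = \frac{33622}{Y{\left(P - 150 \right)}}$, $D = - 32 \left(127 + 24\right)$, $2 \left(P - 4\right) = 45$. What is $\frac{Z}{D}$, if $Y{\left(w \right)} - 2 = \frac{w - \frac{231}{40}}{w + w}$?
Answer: $\frac{41523170}{3764581} \approx 11.03$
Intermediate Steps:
$P = \frac{53}{2}$ ($P = 4 + \frac{1}{2} \cdot 45 = 4 + \frac{45}{2} = \frac{53}{2} \approx 26.5$)
$D = -4832$ ($D = \left(-32\right) 151 = -4832$)
$Y{\left(w \right)} = 2 + \frac{- \frac{231}{40} + w}{2 w}$ ($Y{\left(w \right)} = 2 + \frac{w - \frac{231}{40}}{w + w} = 2 + \frac{w - \frac{231}{40}}{2 w} = 2 + \left(w - \frac{231}{40}\right) \frac{1}{2 w} = 2 + \left(- \frac{231}{40} + w\right) \frac{1}{2 w} = 2 + \frac{- \frac{231}{40} + w}{2 w}$)
$Z = - \frac{1328741440}{24931}$ ($Z = - 4 \frac{33622}{\frac{1}{80} \frac{1}{\frac{53}{2} - 150} \left(-231 + 200 \left(\frac{53}{2} - 150\right)\right)} = - 4 \frac{33622}{\frac{1}{80} \frac{1}{- \frac{247}{2}} \left(-231 + 200 \left(- \frac{247}{2}\right)\right)} = - 4 \frac{33622}{\frac{1}{80} \left(- \frac{2}{247}\right) \left(-231 - 24700\right)} = - 4 \frac{33622}{\frac{1}{80} \left(- \frac{2}{247}\right) \left(-24931\right)} = - 4 \frac{33622}{\frac{24931}{9880}} = - 4 \cdot 33622 \cdot \frac{9880}{24931} = \left(-4\right) \frac{332185360}{24931} = - \frac{1328741440}{24931} \approx -53297.0$)
$\frac{Z}{D} = - \frac{1328741440}{24931 \left(-4832\right)} = \left(- \frac{1328741440}{24931}\right) \left(- \frac{1}{4832}\right) = \frac{41523170}{3764581}$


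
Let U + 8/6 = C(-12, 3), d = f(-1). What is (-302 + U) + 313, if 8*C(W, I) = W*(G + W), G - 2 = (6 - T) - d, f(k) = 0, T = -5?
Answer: 49/6 ≈ 8.1667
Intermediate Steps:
d = 0
G = 13 (G = 2 + ((6 - 1*(-5)) - 1*0) = 2 + ((6 + 5) + 0) = 2 + (11 + 0) = 2 + 11 = 13)
C(W, I) = W*(13 + W)/8 (C(W, I) = (W*(13 + W))/8 = W*(13 + W)/8)
U = -17/6 (U = -4/3 + (1/8)*(-12)*(13 - 12) = -4/3 + (1/8)*(-12)*1 = -4/3 - 3/2 = -17/6 ≈ -2.8333)
(-302 + U) + 313 = (-302 - 17/6) + 313 = -1829/6 + 313 = 49/6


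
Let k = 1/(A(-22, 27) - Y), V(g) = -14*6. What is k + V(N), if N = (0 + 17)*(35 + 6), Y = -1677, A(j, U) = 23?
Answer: -142799/1700 ≈ -83.999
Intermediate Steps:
N = 697 (N = 17*41 = 697)
V(g) = -84
k = 1/1700 (k = 1/(23 - 1*(-1677)) = 1/(23 + 1677) = 1/1700 ≈ 0.00058824)
k + V(N) = 1/1700 - 84 = -142799/1700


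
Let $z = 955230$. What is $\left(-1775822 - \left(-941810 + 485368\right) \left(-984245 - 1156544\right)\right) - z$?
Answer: $-977148743790$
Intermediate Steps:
$\left(-1775822 - \left(-941810 + 485368\right) \left(-984245 - 1156544\right)\right) - z = \left(-1775822 - \left(-941810 + 485368\right) \left(-984245 - 1156544\right)\right) - 955230 = \left(-1775822 - \left(-456442\right) \left(-2140789\right)\right) - 955230 = \left(-1775822 - 977146012738\right) - 955230 = -977147788560 - 955230 = -977148743790$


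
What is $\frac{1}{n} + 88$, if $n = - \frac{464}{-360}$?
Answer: $\frac{5149}{58} \approx 88.776$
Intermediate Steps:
$n = \frac{58}{45}$ ($n = \left(-464\right) \left(- \frac{1}{360}\right) = \frac{58}{45} \approx 1.2889$)
$\frac{1}{n} + 88 = \frac{1}{\frac{58}{45}} + 88 = \frac{45}{58} + 88 = \frac{5149}{58}$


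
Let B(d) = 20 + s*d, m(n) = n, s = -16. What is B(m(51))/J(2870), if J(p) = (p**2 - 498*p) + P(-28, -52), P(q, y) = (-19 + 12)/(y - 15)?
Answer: -53332/456111887 ≈ -0.00011693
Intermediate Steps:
P(q, y) = -7/(-15 + y)
B(d) = 20 - 16*d
J(p) = 7/67 + p**2 - 498*p (J(p) = (p**2 - 498*p) - 7/(-15 - 52) = (p**2 - 498*p) - 7/(-67) = (p**2 - 498*p) - 7*(-1/67) = (p**2 - 498*p) + 7/67 = 7/67 + p**2 - 498*p)
B(m(51))/J(2870) = (20 - 16*51)/(7/67 + 2870**2 - 498*2870) = (20 - 816)/(7/67 + 8236900 - 1429260) = -796/456111887/67 = -796*67/456111887 = -53332/456111887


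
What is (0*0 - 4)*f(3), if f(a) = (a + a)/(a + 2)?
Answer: -24/5 ≈ -4.8000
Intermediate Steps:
f(a) = 2*a/(2 + a) (f(a) = (2*a)/(2 + a) = 2*a/(2 + a))
(0*0 - 4)*f(3) = (0*0 - 4)*(2*3/(2 + 3)) = (0 - 4)*(2*3/5) = -8*3/5 = -4*6/5 = -24/5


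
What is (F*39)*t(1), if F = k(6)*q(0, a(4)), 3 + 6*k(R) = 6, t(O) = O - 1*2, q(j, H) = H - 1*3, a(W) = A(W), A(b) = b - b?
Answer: 117/2 ≈ 58.500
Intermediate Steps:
A(b) = 0
a(W) = 0
q(j, H) = -3 + H (q(j, H) = H - 3 = -3 + H)
t(O) = -2 + O (t(O) = O - 2 = -2 + O)
k(R) = ½ (k(R) = -½ + (⅙)*6 = -½ + 1 = ½)
F = -3/2 (F = (-3 + 0)/2 = (½)*(-3) = -3/2 ≈ -1.5000)
(F*39)*t(1) = (-3/2*39)*(-2 + 1) = -117/2*(-1) = 117/2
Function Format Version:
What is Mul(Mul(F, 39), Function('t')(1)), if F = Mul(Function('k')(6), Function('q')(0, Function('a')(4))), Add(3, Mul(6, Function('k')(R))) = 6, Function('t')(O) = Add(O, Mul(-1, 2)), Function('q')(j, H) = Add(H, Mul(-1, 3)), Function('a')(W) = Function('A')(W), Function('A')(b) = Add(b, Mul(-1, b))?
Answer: Rational(117, 2) ≈ 58.500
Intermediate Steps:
Function('A')(b) = 0
Function('a')(W) = 0
Function('q')(j, H) = Add(-3, H) (Function('q')(j, H) = Add(H, -3) = Add(-3, H))
Function('t')(O) = Add(-2, O) (Function('t')(O) = Add(O, -2) = Add(-2, O))
Function('k')(R) = Rational(1, 2) (Function('k')(R) = Add(Rational(-1, 2), Mul(Rational(1, 6), 6)) = Add(Rational(-1, 2), 1) = Rational(1, 2))
F = Rational(-3, 2) (F = Mul(Rational(1, 2), Add(-3, 0)) = Mul(Rational(1, 2), -3) = Rational(-3, 2) ≈ -1.5000)
Mul(Mul(F, 39), Function('t')(1)) = Mul(Mul(Rational(-3, 2), 39), Add(-2, 1)) = Mul(Rational(-117, 2), -1) = Rational(117, 2)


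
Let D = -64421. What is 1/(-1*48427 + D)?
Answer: -1/112848 ≈ -8.8615e-6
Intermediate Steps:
1/(-1*48427 + D) = 1/(-1*48427 - 64421) = 1/(-48427 - 64421) = 1/(-112848) = -1/112848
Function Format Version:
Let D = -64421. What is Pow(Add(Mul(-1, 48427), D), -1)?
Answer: Rational(-1, 112848) ≈ -8.8615e-6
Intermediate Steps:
Pow(Add(Mul(-1, 48427), D), -1) = Pow(Add(Mul(-1, 48427), -64421), -1) = Pow(Add(-48427, -64421), -1) = Pow(-112848, -1) = Rational(-1, 112848)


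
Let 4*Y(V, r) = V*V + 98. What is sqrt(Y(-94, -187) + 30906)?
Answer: sqrt(132558)/2 ≈ 182.04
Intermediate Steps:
Y(V, r) = 49/2 + V**2/4 (Y(V, r) = (V*V + 98)/4 = (V**2 + 98)/4 = (98 + V**2)/4 = 49/2 + V**2/4)
sqrt(Y(-94, -187) + 30906) = sqrt((49/2 + (1/4)*(-94)**2) + 30906) = sqrt((49/2 + (1/4)*8836) + 30906) = sqrt((49/2 + 2209) + 30906) = sqrt(4467/2 + 30906) = sqrt(66279/2) = sqrt(132558)/2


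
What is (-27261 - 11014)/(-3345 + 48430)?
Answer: -7655/9017 ≈ -0.84895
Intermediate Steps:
(-27261 - 11014)/(-3345 + 48430) = -38275/45085 = -38275*1/45085 = -7655/9017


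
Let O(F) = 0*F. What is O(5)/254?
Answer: 0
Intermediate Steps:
O(F) = 0
O(5)/254 = 0/254 = 0*(1/254) = 0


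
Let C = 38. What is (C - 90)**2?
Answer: 2704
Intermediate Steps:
(C - 90)**2 = (38 - 90)**2 = (-52)**2 = 2704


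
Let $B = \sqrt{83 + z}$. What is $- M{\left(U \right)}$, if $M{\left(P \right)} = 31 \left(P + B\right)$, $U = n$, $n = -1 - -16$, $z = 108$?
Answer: $-465 - 31 \sqrt{191} \approx -893.43$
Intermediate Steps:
$n = 15$ ($n = -1 + 16 = 15$)
$B = \sqrt{191}$ ($B = \sqrt{83 + 108} = \sqrt{191} \approx 13.82$)
$U = 15$
$M{\left(P \right)} = 31 P + 31 \sqrt{191}$ ($M{\left(P \right)} = 31 \left(P + \sqrt{191}\right) = 31 P + 31 \sqrt{191}$)
$- M{\left(U \right)} = - (31 \cdot 15 + 31 \sqrt{191}) = - (465 + 31 \sqrt{191}) = -465 - 31 \sqrt{191}$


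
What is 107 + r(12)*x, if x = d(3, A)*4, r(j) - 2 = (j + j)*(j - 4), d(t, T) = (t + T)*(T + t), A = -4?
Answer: 883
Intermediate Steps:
d(t, T) = (T + t)**2 (d(t, T) = (T + t)*(T + t) = (T + t)**2)
r(j) = 2 + 2*j*(-4 + j) (r(j) = 2 + (j + j)*(j - 4) = 2 + (2*j)*(-4 + j) = 2 + 2*j*(-4 + j))
x = 4 (x = (-4 + 3)**2*4 = (-1)**2*4 = 1*4 = 4)
107 + r(12)*x = 107 + (2 - 8*12 + 2*12**2)*4 = 107 + (2 - 96 + 2*144)*4 = 107 + (2 - 96 + 288)*4 = 107 + 194*4 = 107 + 776 = 883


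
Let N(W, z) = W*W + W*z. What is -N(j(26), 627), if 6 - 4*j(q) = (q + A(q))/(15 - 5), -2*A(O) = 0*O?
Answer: -213469/400 ≈ -533.67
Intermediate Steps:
A(O) = 0 (A(O) = -0*O = -½*0 = 0)
j(q) = 3/2 - q/40 (j(q) = 3/2 - (q + 0)/(4*(15 - 5)) = 3/2 - q/(4*10) = 3/2 - q/40)
N(W, z) = W² + W*z
-N(j(26), 627) = -(3/2 - 1/40*26)*((3/2 - 1/40*26) + 627) = -(3/2 - 13/20)*((3/2 - 13/20) + 627) = -17*(17/20 + 627)/20 = -17*12557/(20*20) = -1*213469/400 = -213469/400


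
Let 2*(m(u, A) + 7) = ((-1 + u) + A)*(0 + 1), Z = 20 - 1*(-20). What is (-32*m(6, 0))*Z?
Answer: 5760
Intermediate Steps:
Z = 40 (Z = 20 + 20 = 40)
m(u, A) = -15/2 + A/2 + u/2 (m(u, A) = -7 + (((-1 + u) + A)*(0 + 1))/2 = -7 + ((-1 + A + u)*1)/2 = -7 + (-1 + A + u)/2 = -7 + (-½ + A/2 + u/2) = -15/2 + A/2 + u/2)
(-32*m(6, 0))*Z = -32*(-15/2 + (½)*0 + (½)*6)*40 = -32*(-15/2 + 0 + 3)*40 = -32*(-9/2)*40 = 144*40 = 5760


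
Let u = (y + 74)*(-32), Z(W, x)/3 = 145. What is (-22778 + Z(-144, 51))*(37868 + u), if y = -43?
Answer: -823920468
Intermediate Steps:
Z(W, x) = 435 (Z(W, x) = 3*145 = 435)
u = -992 (u = (-43 + 74)*(-32) = 31*(-32) = -992)
(-22778 + Z(-144, 51))*(37868 + u) = (-22778 + 435)*(37868 - 992) = -22343*36876 = -823920468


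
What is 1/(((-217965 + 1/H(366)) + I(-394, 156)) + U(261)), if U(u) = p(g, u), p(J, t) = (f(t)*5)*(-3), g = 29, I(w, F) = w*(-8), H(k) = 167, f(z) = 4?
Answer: -167/35883790 ≈ -4.6539e-6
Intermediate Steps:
I(w, F) = -8*w
p(J, t) = -60 (p(J, t) = (4*5)*(-3) = 20*(-3) = -60)
U(u) = -60
1/(((-217965 + 1/H(366)) + I(-394, 156)) + U(261)) = 1/(((-217965 + 1/167) - 8*(-394)) - 60) = 1/(((-217965 + 1/167) + 3152) - 60) = 1/((-36400154/167 + 3152) - 60) = 1/(-35873770/167 - 60) = 1/(-35883790/167) = -167/35883790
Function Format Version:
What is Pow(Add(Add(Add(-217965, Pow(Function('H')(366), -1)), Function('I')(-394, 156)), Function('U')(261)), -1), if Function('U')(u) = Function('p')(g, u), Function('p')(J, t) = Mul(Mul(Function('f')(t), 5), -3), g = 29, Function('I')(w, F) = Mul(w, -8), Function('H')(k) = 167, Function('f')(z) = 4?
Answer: Rational(-167, 35883790) ≈ -4.6539e-6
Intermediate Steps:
Function('I')(w, F) = Mul(-8, w)
Function('p')(J, t) = -60 (Function('p')(J, t) = Mul(Mul(4, 5), -3) = Mul(20, -3) = -60)
Function('U')(u) = -60
Pow(Add(Add(Add(-217965, Pow(Function('H')(366), -1)), Function('I')(-394, 156)), Function('U')(261)), -1) = Pow(Add(Add(Add(-217965, Pow(167, -1)), Mul(-8, -394)), -60), -1) = Pow(Add(Add(Add(-217965, Rational(1, 167)), 3152), -60), -1) = Pow(Add(Add(Rational(-36400154, 167), 3152), -60), -1) = Pow(Add(Rational(-35873770, 167), -60), -1) = Pow(Rational(-35883790, 167), -1) = Rational(-167, 35883790)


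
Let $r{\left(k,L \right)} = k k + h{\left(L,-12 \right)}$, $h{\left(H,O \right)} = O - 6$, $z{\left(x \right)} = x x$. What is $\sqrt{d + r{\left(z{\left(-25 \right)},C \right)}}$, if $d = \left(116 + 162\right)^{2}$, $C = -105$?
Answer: $17 \sqrt{1619} \approx 684.03$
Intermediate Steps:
$z{\left(x \right)} = x^{2}$
$h{\left(H,O \right)} = -6 + O$
$r{\left(k,L \right)} = -18 + k^{2}$ ($r{\left(k,L \right)} = k k - 18 = k^{2} - 18 = -18 + k^{2}$)
$d = 77284$ ($d = 278^{2} = 77284$)
$\sqrt{d + r{\left(z{\left(-25 \right)},C \right)}} = \sqrt{77284 - \left(18 - \left(\left(-25\right)^{2}\right)^{2}\right)} = \sqrt{77284 - \left(18 - 625^{2}\right)} = \sqrt{77284 + \left(-18 + 390625\right)} = \sqrt{77284 + 390607} = \sqrt{467891} = 17 \sqrt{1619}$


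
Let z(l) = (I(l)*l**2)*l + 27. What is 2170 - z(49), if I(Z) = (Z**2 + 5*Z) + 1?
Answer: -311414760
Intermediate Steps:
I(Z) = 1 + Z**2 + 5*Z
z(l) = 27 + l**3*(1 + l**2 + 5*l) (z(l) = ((1 + l**2 + 5*l)*l**2)*l + 27 = (l**2*(1 + l**2 + 5*l))*l + 27 = l**3*(1 + l**2 + 5*l) + 27 = 27 + l**3*(1 + l**2 + 5*l))
2170 - z(49) = 2170 - (27 + 49**3*(1 + 49**2 + 5*49)) = 2170 - (27 + 117649*(1 + 2401 + 245)) = 2170 - (27 + 117649*2647) = 2170 - (27 + 311416903) = 2170 - 1*311416930 = 2170 - 311416930 = -311414760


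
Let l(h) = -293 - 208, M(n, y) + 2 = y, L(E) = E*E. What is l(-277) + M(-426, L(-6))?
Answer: -467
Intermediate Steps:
L(E) = E²
M(n, y) = -2 + y
l(h) = -501
l(-277) + M(-426, L(-6)) = -501 + (-2 + (-6)²) = -501 + (-2 + 36) = -501 + 34 = -467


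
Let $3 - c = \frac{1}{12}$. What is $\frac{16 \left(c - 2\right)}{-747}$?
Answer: $- \frac{44}{2241} \approx -0.019634$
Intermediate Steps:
$c = \frac{35}{12}$ ($c = 3 - \frac{1}{12} = \frac{35}{12} \approx 2.9167$)
$\frac{16 \left(c - 2\right)}{-747} = \frac{16 \left(\frac{35}{12} - 2\right)}{-747} = 16 \cdot \frac{11}{12} \left(- \frac{1}{747}\right) = \frac{44}{3} \left(- \frac{1}{747}\right) = - \frac{44}{2241}$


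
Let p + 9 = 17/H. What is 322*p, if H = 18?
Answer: -23345/9 ≈ -2593.9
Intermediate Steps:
p = -145/18 (p = -9 + 17/18 = -145/18 ≈ -8.0556)
322*p = 322*(-145/18) = -23345/9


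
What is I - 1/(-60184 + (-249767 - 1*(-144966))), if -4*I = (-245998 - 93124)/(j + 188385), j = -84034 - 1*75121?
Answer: 5595016009/1929004620 ≈ 2.9005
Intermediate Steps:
j = -159155 (j = -84034 - 75121 = -159155)
I = 169561/58460 (I = -(-245998 - 93124)/(4*(-159155 + 188385)) = -(-169561)/(2*29230) = -¼*(-169561/14615) = 169561/58460 ≈ 2.9005)
I - 1/(-60184 + (-249767 - 1*(-144966))) = 169561/58460 - 1/(-60184 + (-249767 - 1*(-144966))) = 169561/58460 - 1/(-60184 + (-249767 + 144966)) = 169561/58460 - 1/(-60184 - 104801) = 169561/58460 - 1/(-164985) = 169561/58460 - 1*(-1/164985) = 169561/58460 + 1/164985 = 5595016009/1929004620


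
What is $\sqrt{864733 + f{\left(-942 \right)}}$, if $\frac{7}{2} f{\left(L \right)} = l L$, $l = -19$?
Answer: $\frac{\sqrt{42622489}}{7} \approx 932.66$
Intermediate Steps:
$f{\left(L \right)} = - \frac{38 L}{7}$ ($f{\left(L \right)} = \frac{2 \left(- 19 L\right)}{7} = - \frac{38 L}{7}$)
$\sqrt{864733 + f{\left(-942 \right)}} = \sqrt{864733 - - \frac{35796}{7}} = \sqrt{864733 + \frac{35796}{7}} = \sqrt{\frac{6088927}{7}} = \frac{\sqrt{42622489}}{7}$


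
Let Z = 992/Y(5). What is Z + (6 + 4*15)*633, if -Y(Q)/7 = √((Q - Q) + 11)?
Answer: 41778 - 992*√11/77 ≈ 41735.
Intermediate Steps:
Y(Q) = -7*√11 (Y(Q) = -7*√((Q - Q) + 11) = -7*√(0 + 11) = -7*√11)
Z = -992*√11/77 (Z = 992/((-7*√11)) = 992*(-√11/77) = -992*√11/77 ≈ -42.728)
Z + (6 + 4*15)*633 = -992*√11/77 + (6 + 4*15)*633 = -992*√11/77 + (6 + 60)*633 = -992*√11/77 + 66*633 = -992*√11/77 + 41778 = 41778 - 992*√11/77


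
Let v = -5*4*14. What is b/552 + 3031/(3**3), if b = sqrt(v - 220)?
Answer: 3031/27 + 5*I*sqrt(5)/276 ≈ 112.26 + 0.040508*I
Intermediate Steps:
v = -280 (v = -20*14 = -280)
b = 10*I*sqrt(5) (b = sqrt(-280 - 220) = sqrt(-500) = 10*I*sqrt(5) ≈ 22.361*I)
b/552 + 3031/(3**3) = (10*I*sqrt(5))/552 + 3031/(3**3) = (10*I*sqrt(5))*(1/552) + 3031/27 = 5*I*sqrt(5)/276 + 3031*(1/27) = 5*I*sqrt(5)/276 + 3031/27 = 3031/27 + 5*I*sqrt(5)/276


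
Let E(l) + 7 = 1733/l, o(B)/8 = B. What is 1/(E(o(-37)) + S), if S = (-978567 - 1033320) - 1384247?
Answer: -296/1005259469 ≈ -2.9445e-7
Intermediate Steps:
o(B) = 8*B
E(l) = -7 + 1733/l
S = -3396134 (S = -2011887 - 1384247 = -3396134)
1/(E(o(-37)) + S) = 1/((-7 + 1733/((8*(-37)))) - 3396134) = 1/((-7 + 1733/(-296)) - 3396134) = 1/((-7 + 1733*(-1/296)) - 3396134) = 1/((-7 - 1733/296) - 3396134) = 1/(-3805/296 - 3396134) = 1/(-1005259469/296) = -296/1005259469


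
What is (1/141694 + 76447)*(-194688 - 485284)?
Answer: -3682755965322934/70847 ≈ -5.1982e+10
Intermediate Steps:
(1/141694 + 76447)*(-194688 - 485284) = (1/141694 + 76447)*(-679972) = (10832081219/141694)*(-679972) = -3682755965322934/70847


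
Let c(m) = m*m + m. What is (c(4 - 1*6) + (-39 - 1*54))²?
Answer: 8281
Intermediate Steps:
c(m) = m + m² (c(m) = m² + m = m + m²)
(c(4 - 1*6) + (-39 - 1*54))² = ((4 - 1*6)*(1 + (4 - 1*6)) + (-39 - 1*54))² = ((4 - 6)*(1 + (4 - 6)) + (-39 - 54))² = (-2*(1 - 2) - 93)² = (-2*(-1) - 93)² = (2 - 93)² = (-91)² = 8281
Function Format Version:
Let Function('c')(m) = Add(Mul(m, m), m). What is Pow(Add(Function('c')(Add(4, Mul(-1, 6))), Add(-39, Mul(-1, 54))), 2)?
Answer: 8281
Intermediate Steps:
Function('c')(m) = Add(m, Pow(m, 2)) (Function('c')(m) = Add(Pow(m, 2), m) = Add(m, Pow(m, 2)))
Pow(Add(Function('c')(Add(4, Mul(-1, 6))), Add(-39, Mul(-1, 54))), 2) = Pow(Add(Mul(Add(4, Mul(-1, 6)), Add(1, Add(4, Mul(-1, 6)))), Add(-39, Mul(-1, 54))), 2) = Pow(Add(Mul(Add(4, -6), Add(1, Add(4, -6))), Add(-39, -54)), 2) = Pow(Add(Mul(-2, Add(1, -2)), -93), 2) = Pow(Add(Mul(-2, -1), -93), 2) = Pow(Add(2, -93), 2) = Pow(-91, 2) = 8281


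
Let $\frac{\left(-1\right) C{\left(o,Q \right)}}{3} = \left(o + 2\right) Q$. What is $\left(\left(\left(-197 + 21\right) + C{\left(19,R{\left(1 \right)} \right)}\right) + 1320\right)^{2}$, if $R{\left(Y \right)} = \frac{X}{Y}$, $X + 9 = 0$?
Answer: $2927521$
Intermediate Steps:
$X = -9$ ($X = -9 + 0 = -9$)
$R{\left(Y \right)} = - \frac{9}{Y}$
$C{\left(o,Q \right)} = - 3 Q \left(2 + o\right)$ ($C{\left(o,Q \right)} = - 3 \left(o + 2\right) Q = - 3 \left(2 + o\right) Q = - 3 Q \left(2 + o\right)$)
$\left(\left(\left(-197 + 21\right) + C{\left(19,R{\left(1 \right)} \right)}\right) + 1320\right)^{2} = \left(\left(\left(-197 + 21\right) - 3 \left(- \frac{9}{1}\right) \left(2 + 19\right)\right) + 1320\right)^{2} = \left(\left(-176 - 3 \left(\left(-9\right) 1\right) 21\right) + 1320\right)^{2} = \left(\left(-176 - \left(-27\right) 21\right) + 1320\right)^{2} = \left(\left(-176 + 567\right) + 1320\right)^{2} = \left(391 + 1320\right)^{2} = 1711^{2} = 2927521$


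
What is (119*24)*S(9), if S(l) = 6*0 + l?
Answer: 25704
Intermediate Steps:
S(l) = l (S(l) = 0 + l = l)
(119*24)*S(9) = (119*24)*9 = 2856*9 = 25704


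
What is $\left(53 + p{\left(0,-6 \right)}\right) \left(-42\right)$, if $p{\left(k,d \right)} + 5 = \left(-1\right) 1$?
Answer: $-1974$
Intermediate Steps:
$p{\left(k,d \right)} = -6$ ($p{\left(k,d \right)} = -5 - 1 = -6$)
$\left(53 + p{\left(0,-6 \right)}\right) \left(-42\right) = \left(53 - 6\right) \left(-42\right) = 47 \left(-42\right) = -1974$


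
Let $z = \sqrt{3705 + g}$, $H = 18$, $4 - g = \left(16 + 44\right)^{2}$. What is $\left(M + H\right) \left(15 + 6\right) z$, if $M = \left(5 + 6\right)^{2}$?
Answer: $2919 \sqrt{109} \approx 30475.0$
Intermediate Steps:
$g = -3596$ ($g = 4 - \left(16 + 44\right)^{2} = 4 - 60^{2} = 4 - 3600 = -3596$)
$M = 121$ ($M = 11^{2} = 121$)
$z = \sqrt{109}$ ($z = \sqrt{3705 - 3596} = \sqrt{109} \approx 10.44$)
$\left(M + H\right) \left(15 + 6\right) z = \left(121 + 18\right) \left(15 + 6\right) \sqrt{109} = 139 \cdot 21 \sqrt{109} = 2919 \sqrt{109}$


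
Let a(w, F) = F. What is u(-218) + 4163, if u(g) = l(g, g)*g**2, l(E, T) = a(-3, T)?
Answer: -10356069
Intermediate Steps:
l(E, T) = T
u(g) = g**3 (u(g) = g*g**2 = g**3)
u(-218) + 4163 = (-218)**3 + 4163 = -10360232 + 4163 = -10356069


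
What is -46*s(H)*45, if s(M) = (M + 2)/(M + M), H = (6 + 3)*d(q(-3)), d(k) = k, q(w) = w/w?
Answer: -1265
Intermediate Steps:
q(w) = 1
H = 9 (H = (6 + 3)*1 = 9*1 = 9)
s(M) = (2 + M)/(2*M) (s(M) = (2 + M)/((2*M)) = (2 + M)*(1/(2*M)) = (2 + M)/(2*M))
-46*s(H)*45 = -23*(2 + 9)/9*45 = -23*11/9*45 = -46*11/18*45 = -253/9*45 = -1265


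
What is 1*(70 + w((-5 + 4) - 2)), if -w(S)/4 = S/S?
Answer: 66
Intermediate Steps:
w(S) = -4 (w(S) = -4*S/S = -4*1 = -4)
1*(70 + w((-5 + 4) - 2)) = 1*(70 - 4) = 1*66 = 66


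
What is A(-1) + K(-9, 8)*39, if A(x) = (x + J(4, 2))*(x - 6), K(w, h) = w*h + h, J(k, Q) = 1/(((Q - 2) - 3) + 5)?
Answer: -4985/2 ≈ -2492.5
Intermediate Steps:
J(k, Q) = 1/Q (J(k, Q) = 1/(((-2 + Q) - 3) + 5) = 1/((-5 + Q) + 5) = 1/Q)
K(w, h) = h + h*w (K(w, h) = h*w + h = h + h*w)
A(x) = (½ + x)*(-6 + x) (A(x) = (x + 1/2)*(x - 6) = (x + ½)*(-6 + x) = (½ + x)*(-6 + x))
A(-1) + K(-9, 8)*39 = (-3 + (-1)² - 11/2*(-1)) + (8*(1 - 9))*39 = (-3 + 1 + 11/2) + (8*(-8))*39 = 7/2 - 64*39 = 7/2 - 2496 = -4985/2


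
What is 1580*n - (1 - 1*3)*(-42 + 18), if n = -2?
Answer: -3208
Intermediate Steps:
1580*n - (1 - 1*3)*(-42 + 18) = 1580*(-2) - (1 - 1*3)*(-42 + 18) = -3160 - (1 - 3)*(-24) = -3160 - (-2)*(-24) = -3160 - 1*48 = -3160 - 48 = -3208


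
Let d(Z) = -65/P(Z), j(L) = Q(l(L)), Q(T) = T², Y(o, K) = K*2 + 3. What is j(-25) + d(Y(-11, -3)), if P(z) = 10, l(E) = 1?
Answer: -11/2 ≈ -5.5000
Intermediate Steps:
Y(o, K) = 3 + 2*K (Y(o, K) = 2*K + 3 = 3 + 2*K)
j(L) = 1 (j(L) = 1² = 1)
d(Z) = -13/2 (d(Z) = -65/10 = -65*⅒ = -13/2)
j(-25) + d(Y(-11, -3)) = 1 - 13/2 = -11/2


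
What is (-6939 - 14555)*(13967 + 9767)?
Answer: -510138596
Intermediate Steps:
(-6939 - 14555)*(13967 + 9767) = -21494*23734 = -510138596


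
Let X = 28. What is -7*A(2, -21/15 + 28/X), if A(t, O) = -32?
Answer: 224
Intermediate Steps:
-7*A(2, -21/15 + 28/X) = -7*(-32) = 224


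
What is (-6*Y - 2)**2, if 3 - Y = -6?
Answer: 3136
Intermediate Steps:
Y = 9 (Y = 3 - 1*(-6) = 3 + 6 = 9)
(-6*Y - 2)**2 = (-6*9 - 2)**2 = (-54 - 2)**2 = (-56)**2 = 3136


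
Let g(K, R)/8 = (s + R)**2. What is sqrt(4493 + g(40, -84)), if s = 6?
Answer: 7*sqrt(1085) ≈ 230.58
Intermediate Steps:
g(K, R) = 8*(6 + R)**2
sqrt(4493 + g(40, -84)) = sqrt(4493 + 8*(6 - 84)**2) = sqrt(4493 + 8*(-78)**2) = sqrt(4493 + 8*6084) = sqrt(4493 + 48672) = sqrt(53165) = 7*sqrt(1085)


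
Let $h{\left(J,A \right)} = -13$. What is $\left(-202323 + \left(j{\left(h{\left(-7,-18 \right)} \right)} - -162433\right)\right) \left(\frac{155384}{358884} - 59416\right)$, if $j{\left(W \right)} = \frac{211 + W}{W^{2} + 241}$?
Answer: $\frac{8718403940637118}{3678561} \approx 2.3701 \cdot 10^{9}$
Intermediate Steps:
$j{\left(W \right)} = \frac{211 + W}{241 + W^{2}}$
$\left(-202323 + \left(j{\left(h{\left(-7,-18 \right)} \right)} - -162433\right)\right) \left(\frac{155384}{358884} - 59416\right) = \left(-202323 + \left(\frac{211 - 13}{241 + \left(-13\right)^{2}} - -162433\right)\right) \left(\frac{155384}{358884} - 59416\right) = \left(-202323 + \left(\frac{1}{241 + 169} \cdot 198 + 162433\right)\right) \left(155384 \cdot \frac{1}{358884} - 59416\right) = \left(-202323 + \left(\frac{1}{410} \cdot 198 + 162433\right)\right) \left(\frac{38846}{89721} - 59416\right) = \left(-202323 + \left(\frac{1}{410} \cdot 198 + 162433\right)\right) \left(- \frac{5330824090}{89721}\right) = \left(-202323 + \left(\frac{99}{205} + 162433\right)\right) \left(- \frac{5330824090}{89721}\right) = \left(-202323 + \frac{33298864}{205}\right) \left(- \frac{5330824090}{89721}\right) = \left(- \frac{8177351}{205}\right) \left(- \frac{5330824090}{89721}\right) = \frac{8718403940637118}{3678561}$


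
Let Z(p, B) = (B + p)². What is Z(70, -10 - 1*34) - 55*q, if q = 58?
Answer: -2514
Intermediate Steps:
Z(70, -10 - 1*34) - 55*q = ((-10 - 1*34) + 70)² - 55*58 = ((-10 - 34) + 70)² - 3190 = (-44 + 70)² - 3190 = 26² - 3190 = 676 - 3190 = -2514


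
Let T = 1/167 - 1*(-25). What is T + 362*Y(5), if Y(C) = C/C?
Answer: 64630/167 ≈ 387.01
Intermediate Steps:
Y(C) = 1
T = 4176/167 (T = 1/167 + 25 = 4176/167 ≈ 25.006)
T + 362*Y(5) = 4176/167 + 362*1 = 4176/167 + 362 = 64630/167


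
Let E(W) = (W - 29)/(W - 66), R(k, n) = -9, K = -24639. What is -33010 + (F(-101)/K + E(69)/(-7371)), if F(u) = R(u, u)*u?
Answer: -5995087446449/181614069 ≈ -33010.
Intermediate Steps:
F(u) = -9*u
E(W) = (-29 + W)/(-66 + W)
-33010 + (F(-101)/K + E(69)/(-7371)) = -33010 + (-9*(-101)/(-24639) + ((-29 + 69)/(-66 + 69))/(-7371)) = -33010 + (909*(-1/24639) + (40/3)*(-1/7371)) = -33010 + (-303/8213 + ((⅓)*40)*(-1/7371)) = -33010 + (-303/8213 + (40/3)*(-1/7371)) = -33010 + (-303/8213 - 40/22113) = -33010 - 7028759/181614069 = -5995087446449/181614069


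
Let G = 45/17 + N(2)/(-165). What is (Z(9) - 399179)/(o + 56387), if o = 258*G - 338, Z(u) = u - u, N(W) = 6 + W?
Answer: -373232365/53032669 ≈ -7.0378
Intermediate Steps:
G = 7289/2805 (G = 45/17 + (6 + 2)/(-165) = 45*(1/17) + 8*(-1/165) = 45/17 - 8/165 = 7289/2805 ≈ 2.5986)
Z(u) = 0
o = 310824/935 (o = 258*(7289/2805) - 338 = 626854/935 - 338 = 310824/935 ≈ 332.43)
(Z(9) - 399179)/(o + 56387) = (0 - 399179)/(310824/935 + 56387) = -399179/53032669/935 = -399179*935/53032669 = -373232365/53032669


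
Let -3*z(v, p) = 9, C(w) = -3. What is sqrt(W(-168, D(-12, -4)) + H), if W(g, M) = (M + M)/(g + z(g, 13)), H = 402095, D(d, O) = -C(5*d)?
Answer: sqrt(1306406541)/57 ≈ 634.11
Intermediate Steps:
z(v, p) = -3 (z(v, p) = -1/3*9 = -3)
D(d, O) = 3 (D(d, O) = -1*(-3) = 3)
W(g, M) = 2*M/(-3 + g) (W(g, M) = (M + M)/(g - 3) = (2*M)/(-3 + g) = 2*M/(-3 + g))
sqrt(W(-168, D(-12, -4)) + H) = sqrt(2*3/(-3 - 168) + 402095) = sqrt(2*3/(-171) + 402095) = sqrt(2*3*(-1/171) + 402095) = sqrt(-2/57 + 402095) = sqrt(22919413/57) = sqrt(1306406541)/57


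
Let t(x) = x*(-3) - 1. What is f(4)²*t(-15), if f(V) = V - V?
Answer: 0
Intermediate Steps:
f(V) = 0
t(x) = -1 - 3*x (t(x) = -3*x - 1 = -1 - 3*x)
f(4)²*t(-15) = 0²*(-1 - 3*(-15)) = 0*(-1 + 45) = 0*44 = 0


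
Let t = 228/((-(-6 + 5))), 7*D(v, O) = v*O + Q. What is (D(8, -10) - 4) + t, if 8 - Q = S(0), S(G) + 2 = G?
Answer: 214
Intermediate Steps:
S(G) = -2 + G
Q = 10 (Q = 8 - (-2 + 0) = 8 - 1*(-2) = 8 + 2 = 10)
D(v, O) = 10/7 + O*v/7 (D(v, O) = (v*O + 10)/7 = (O*v + 10)/7 = (10 + O*v)/7 = 10/7 + O*v/7)
t = 228 (t = 228/((-1*(-1))) = 228/1 = 228*1 = 228)
(D(8, -10) - 4) + t = ((10/7 + (⅐)*(-10)*8) - 4) + 228 = ((10/7 - 80/7) - 4) + 228 = (-10 - 4) + 228 = -14 + 228 = 214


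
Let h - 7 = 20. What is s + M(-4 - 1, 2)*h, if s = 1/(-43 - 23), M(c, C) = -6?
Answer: -10693/66 ≈ -162.02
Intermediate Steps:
h = 27 (h = 7 + 20 = 27)
s = -1/66 (s = 1/(-66) = -1/66 ≈ -0.015152)
s + M(-4 - 1, 2)*h = -1/66 - 6*27 = -1/66 - 162 = -10693/66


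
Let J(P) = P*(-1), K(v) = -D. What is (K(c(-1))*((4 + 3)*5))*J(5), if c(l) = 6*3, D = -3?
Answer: -525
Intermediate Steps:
c(l) = 18
K(v) = 3 (K(v) = -1*(-3) = 3)
J(P) = -P
(K(c(-1))*((4 + 3)*5))*J(5) = (3*((4 + 3)*5))*(-1*5) = (3*(7*5))*(-5) = (3*35)*(-5) = 105*(-5) = -525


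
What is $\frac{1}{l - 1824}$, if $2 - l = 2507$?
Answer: $- \frac{1}{4329} \approx -0.000231$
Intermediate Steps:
$l = -2505$ ($l = 2 - 2507 = -2505$)
$\frac{1}{l - 1824} = \frac{1}{-2505 - 1824} = \frac{1}{-4329} = - \frac{1}{4329}$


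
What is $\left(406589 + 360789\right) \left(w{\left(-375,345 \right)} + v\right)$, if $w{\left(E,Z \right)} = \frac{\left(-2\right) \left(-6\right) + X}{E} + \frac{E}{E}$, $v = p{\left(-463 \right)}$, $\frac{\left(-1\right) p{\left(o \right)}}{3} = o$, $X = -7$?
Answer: $\frac{79998389122}{75} \approx 1.0666 \cdot 10^{9}$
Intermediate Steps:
$p{\left(o \right)} = - 3 o$
$v = 1389$ ($v = \left(-3\right) \left(-463\right) = 1389$)
$w{\left(E,Z \right)} = 1 + \frac{5}{E}$ ($w{\left(E,Z \right)} = \frac{\left(-2\right) \left(-6\right) - 7}{E} + \frac{E}{E} = \frac{12 - 7}{E} + 1 = \frac{5}{E} + 1 = 1 + \frac{5}{E}$)
$\left(406589 + 360789\right) \left(w{\left(-375,345 \right)} + v\right) = \left(406589 + 360789\right) \left(\frac{5 - 375}{-375} + 1389\right) = 767378 \left(\left(- \frac{1}{375}\right) \left(-370\right) + 1389\right) = 767378 \left(\frac{74}{75} + 1389\right) = 767378 \cdot \frac{104249}{75} = \frac{79998389122}{75}$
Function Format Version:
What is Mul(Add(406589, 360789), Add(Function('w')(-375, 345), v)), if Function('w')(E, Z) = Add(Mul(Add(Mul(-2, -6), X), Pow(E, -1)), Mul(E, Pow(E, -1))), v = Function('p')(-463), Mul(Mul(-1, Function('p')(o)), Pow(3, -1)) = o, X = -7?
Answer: Rational(79998389122, 75) ≈ 1.0666e+9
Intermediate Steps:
Function('p')(o) = Mul(-3, o)
v = 1389 (v = Mul(-3, -463) = 1389)
Function('w')(E, Z) = Add(1, Mul(5, Pow(E, -1))) (Function('w')(E, Z) = Add(Mul(Add(Mul(-2, -6), -7), Pow(E, -1)), Mul(E, Pow(E, -1))) = Add(Mul(Add(12, -7), Pow(E, -1)), 1) = Add(Mul(5, Pow(E, -1)), 1) = Add(1, Mul(5, Pow(E, -1))))
Mul(Add(406589, 360789), Add(Function('w')(-375, 345), v)) = Mul(Add(406589, 360789), Add(Mul(Pow(-375, -1), Add(5, -375)), 1389)) = Mul(767378, Add(Mul(Rational(-1, 375), -370), 1389)) = Mul(767378, Add(Rational(74, 75), 1389)) = Mul(767378, Rational(104249, 75)) = Rational(79998389122, 75)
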